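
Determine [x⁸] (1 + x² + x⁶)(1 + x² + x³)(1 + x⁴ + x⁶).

(1 + x² + x⁶) has coefficients 1,0,1,0,0,0,1 for degrees 0…6.
(1 + x² + x³) has coefficients 1,0,1,1,0,0,0,0,0 for degrees 0…8.
Finally multiplying by (1 + x⁴ + x⁶), the product of all factors after the first has coefficients 1,0,1,1,1,0,2,1,1 for degrees 0…8.
[x⁸] = 1·1 + 1·2 + 1·1 = 4.

4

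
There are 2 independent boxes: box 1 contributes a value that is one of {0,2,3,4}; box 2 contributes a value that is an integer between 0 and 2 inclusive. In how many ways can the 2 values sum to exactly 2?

2

The generating function for the choices is (1 + t^2 + t^3 + t^4)·(1 + t + t^2); the count is [t^2].
(1 + t^2 + t^3 + t^4) has coefficients 1,0,1 for degrees 0…2.
(1 + t + t^2) has coefficients 1,1,1 for degrees 0…2.
[t^2] = 1·1 + 1·1 = 2.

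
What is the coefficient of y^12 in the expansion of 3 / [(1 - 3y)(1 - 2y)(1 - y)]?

The denominator gives the recurrence a_n = 6a_(n−1) − 11a_(n−2) + 6a_(n−3) for n ≥ 3; the numerator fixes a_0 = 3, a_1 = 18, a_2 = 75.
Iterating: 3, 18, 75, 270, 903, 2898, 9075, 27990, 85503, 259578, 784875, 2366910, 7125303, so a_12 = 7125303.

7125303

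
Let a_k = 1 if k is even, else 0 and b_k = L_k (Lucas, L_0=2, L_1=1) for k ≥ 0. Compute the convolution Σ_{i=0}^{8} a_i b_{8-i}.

77

This is [x^8] in the product of the two ordinary generating functions.
Σ = 1·47 + 0·29 + 1·18 + 0·11 + 1·7 + 0·4 + 1·3 + 0·1 + 1·2 = 77.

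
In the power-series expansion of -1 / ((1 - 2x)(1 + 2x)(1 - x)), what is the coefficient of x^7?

Partial fractions give a closed form: a_n = (-1)·2^n + (-1/3)·(-2)^n + (1/3)·1^n.
At n = 7: a_7 = -85.

-85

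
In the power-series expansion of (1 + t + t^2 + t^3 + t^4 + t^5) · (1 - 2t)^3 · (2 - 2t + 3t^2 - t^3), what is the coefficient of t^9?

(1 + t + t^2 + t^3 + t^4 + t^5) has coefficients 1,1,1,1,1,1 for degrees 0…5.
(1 - 2t)^3 has coefficients 1,-6,12,-8,0,0,0,0,0,0 for degrees 0…9.
Finally multiplying by (2 - 2t + 3t^2 - t^3), the product of all factors after the first has coefficients 2,-14,39,-59,58,-36,8,0,0,0 for degrees 0…9.
[t^9] = 1·0 + 1·0 + 1·0 + 1·8 + 1·(-36) + 1·58 = 30.

30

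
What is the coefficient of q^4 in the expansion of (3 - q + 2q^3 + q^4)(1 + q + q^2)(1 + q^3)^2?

(3 - q + 2q^3 + q^4) has coefficients 3,-1,0,2,1 for degrees 0…4.
(1 + q + q^2) has coefficients 1,1,1,0,0 for degrees 0…4.
Finally multiplying by (1 + q^3)^2, the product of all factors after the first has coefficients 1,1,1,2,2 for degrees 0…4.
[q^4] = 3·2 − 1·2 + 2·1 + 1·1 = 7.

7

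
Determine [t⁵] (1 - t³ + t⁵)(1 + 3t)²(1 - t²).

(1 - t³ + t⁵) has coefficients 1,0,0,-1,0,1 for degrees 0…5.
(1 + 3t)² has coefficients 1,6,9,0,0,0 for degrees 0…5.
Finally multiplying by (1 - t²), the product of all factors after the first has coefficients 1,6,8,-6,-9,0 for degrees 0…5.
[t⁵] = 1·0 − 1·8 + 1·1 = -7.

-7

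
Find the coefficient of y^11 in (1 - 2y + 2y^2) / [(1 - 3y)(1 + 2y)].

57001

The denominator gives the recurrence a_n = a_(n−1) + 6a_(n−2) for n ≥ 3; the numerator fixes a_0 = 1, a_1 = -1, a_2 = 7.
Iterating: 1, -1, 7, 1, 43, 49, 307, 601, 2443, 6049, 20707, 57001, so a_11 = 57001.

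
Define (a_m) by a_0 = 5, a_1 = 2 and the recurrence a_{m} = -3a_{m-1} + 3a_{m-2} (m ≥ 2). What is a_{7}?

-4806

The ordinary generating function has denominator 1 + 3x - 3x^2.
Iterating the recurrence: a_0,…,a_{7} = 5, 2, 9, -21, 90, -333, 1269, -4806.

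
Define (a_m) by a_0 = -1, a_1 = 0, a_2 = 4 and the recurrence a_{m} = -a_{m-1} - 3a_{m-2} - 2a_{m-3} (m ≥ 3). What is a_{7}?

The ordinary generating function has denominator 1 + t + 3t^2 + 2t^3.
Iterating the recurrence: a_0,…,a_{7} = -1, 0, 4, -2, -10, 8, 26, -30.

-30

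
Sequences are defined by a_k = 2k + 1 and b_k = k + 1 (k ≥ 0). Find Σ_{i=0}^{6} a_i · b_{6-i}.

This is [x^6] in the product of the two ordinary generating functions.
Σ = 1·7 + 3·6 + 5·5 + 7·4 + 9·3 + 11·2 + 13·1 = 140.

140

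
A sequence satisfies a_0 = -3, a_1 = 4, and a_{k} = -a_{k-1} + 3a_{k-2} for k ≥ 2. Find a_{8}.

-1741

The ordinary generating function has denominator 1 + x - 3x^2.
Iterating the recurrence: a_0,…,a_{8} = -3, 4, -13, 25, -64, 139, -331, 748, -1741.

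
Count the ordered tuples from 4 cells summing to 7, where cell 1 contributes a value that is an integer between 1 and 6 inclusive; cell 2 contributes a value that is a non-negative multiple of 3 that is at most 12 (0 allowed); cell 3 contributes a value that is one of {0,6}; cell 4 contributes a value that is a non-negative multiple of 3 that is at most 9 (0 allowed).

6

The generating function for the choices is (t + t^2 + t^3 + t^4 + t^5 + t^6)·(1 + t^3 + t^6 + t^9 + t^12)·(1 + t^6)·(1 + t^3 + t^6 + t^9); the count is [t^7].
(t + t^2 + t^3 + t^4 + t^5 + t^6) has coefficients 0,1,1,1,1,1,1 for degrees 0…6.
(1 + t^3 + t^6 + t^9 + t^12) has coefficients 1,0,0,1,0,0,1,0 for degrees 0…7.
Multiplying by (1 + t^6) gives running coefficients 1,0,0,1,0,0,2,0 for degrees 0…7.
Finally multiplying by (1 + t^3 + t^6 + t^9), the product of all factors after the first has coefficients 1,0,0,2,0,0,4,0 for degrees 0…7.
[t^7] = 1·4 + 1·0 + 1·0 + 1·2 + 1·0 + 1·0 = 6.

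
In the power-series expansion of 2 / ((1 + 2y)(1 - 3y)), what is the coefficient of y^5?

266

Partial fractions give a closed form: a_n = (4/5)·(-2)^n + (6/5)·3^n.
At n = 5: a_5 = 266.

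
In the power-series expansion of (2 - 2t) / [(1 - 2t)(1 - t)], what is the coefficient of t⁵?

Partial fractions give a closed form: a_n = (2)·2^n.
At n = 5: a_5 = 64.

64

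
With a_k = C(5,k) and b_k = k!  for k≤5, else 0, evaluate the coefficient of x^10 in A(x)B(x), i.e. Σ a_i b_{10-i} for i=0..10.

Write out a_i and b_{10-i} for i = 0,…,10 and sum the products.
Σ = 1·0 + 5·0 + 10·0 + 10·0 + 5·0 + 1·120 + 0·24 + 0·6 + 0·2 + 0·1 + 0·1 = 120.

120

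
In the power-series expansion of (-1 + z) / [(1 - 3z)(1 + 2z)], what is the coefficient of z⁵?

The denominator gives the recurrence a_n = a_(n−1) + 6a_(n−2) for n ≥ 3; the numerator fixes a_0 = -1, a_1 = 0, a_2 = -6.
Iterating: -1, 0, -6, -6, -42, -78, so a_5 = -78.

-78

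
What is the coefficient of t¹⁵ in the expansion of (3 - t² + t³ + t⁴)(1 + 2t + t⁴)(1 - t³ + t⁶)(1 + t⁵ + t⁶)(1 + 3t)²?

(3 - t² + t³ + t⁴) has coefficients 3,0,-1,1,1 for degrees 0…4.
(1 + 2t + t⁴) has coefficients 1,2,0,0,1,0,0,0,0,0,0,0,0,0,0,0 for degrees 0…15.
Multiplying by (1 - t³ + t⁶) gives running coefficients 1,2,0,-1,-1,0,1,1,0,0,1,0,0,0,0,0 for degrees 0…15.
Multiplying by (1 + t⁵ + t⁶) gives running coefficients 1,2,0,-1,-1,1,4,3,-1,-2,0,1,2,1,0,1 for degrees 0…15.
Finally multiplying by (1 + 3t)², the product of all factors after the first has coefficients 1,8,21,17,-7,-14,1,36,53,19,-21,-17,8,22,24,10 for degrees 0…15.
[t¹⁵] = 3·10 − 1·22 + 1·8 + 1·(-17) = -1.

-1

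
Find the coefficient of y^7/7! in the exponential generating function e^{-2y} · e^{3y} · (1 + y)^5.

9276

The EGF product rule gives c_7 = Σ_{k_1+k_2+k_3=7} C(7; k_1,k_2,k_3) · ∏ g_i(k_i), where e^{-2y} gives (-2)^k; e^{3y} gives (3)^k; (1+y)^5 gives the falling factorial (5)_k.
g_1(k) for k = 0…7: 1, -2, 4, -8, 16, -32, 64, -128.
g_2(k) for k = 0…7: 1, 3, 9, 27, 81, 243, 729, 2187.
g_3(k) for k = 0…7: 1, 5, 20, 60, 120, 120, 0, 0.
First combine the last two factors: h(k) = Σ_j C(k,j)·g_2(j)·g_3(k−j) for k = 0…7: 1, 8, 59, 402, 2541, 14988, 83079, 435942.
c_7 = Σ_k C(7,k)·g_1(k)·h(7−k) = 1·1·435942 + 7·(-2)·83079 + 21·4·14988 + 35·(-8)·2541 + 35·16·402 + 21·(-32)·59 + 7·64·8 + 1·(-128)·1 = 435942 − 1163106 + 1258992 − 711480 + 225120 − 39648 + 3584 − 128 = 9276.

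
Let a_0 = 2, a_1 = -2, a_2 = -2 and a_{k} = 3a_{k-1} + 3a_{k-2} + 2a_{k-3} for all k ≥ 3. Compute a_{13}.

-6979574

The ordinary generating function has denominator 1 - 3x - 3x^2 - 2x^3.
Iterating the recurrence: a_0,…,a_{13} = 2, -2, -2, -8, -34, -130, -508, -1982, -7730, -30152, -117610, -458746, -1789372, -6979574.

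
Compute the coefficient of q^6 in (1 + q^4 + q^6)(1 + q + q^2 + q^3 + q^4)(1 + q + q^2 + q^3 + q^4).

(1 + q^4 + q^6) has coefficients 1,0,0,0,1,0,1 for degrees 0…6.
(1 + q + q^2 + q^3 + q^4) has coefficients 1,1,1,1,1,0,0 for degrees 0…6.
Finally multiplying by (1 + q + q^2 + q^3 + q^4), the product of all factors after the first has coefficients 1,2,3,4,5,4,3 for degrees 0…6.
[q^6] = 1·3 + 1·3 + 1·1 = 7.

7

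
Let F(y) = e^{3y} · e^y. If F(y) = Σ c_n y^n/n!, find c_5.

1024

The EGF product rule gives c_5 = Σ_{k_1+k_2=5} C(5; k_1,k_2) · ∏ g_i(k_i), where e^{3y} gives (3)^k; e^y gives (1)^k.
g_1(k) for k = 0…5: 1, 3, 9, 27, 81, 243.
g_2(k) for k = 0…5: 1, 1, 1, 1, 1, 1.
c_5 = Σ_k C(5,k)·g_1(k)·g_2(5−k) = 1·1·1 + 5·3·1 + 10·9·1 + 10·27·1 + 5·81·1 + 1·243·1 = 1 + 15 + 90 + 270 + 405 + 243 = 1024.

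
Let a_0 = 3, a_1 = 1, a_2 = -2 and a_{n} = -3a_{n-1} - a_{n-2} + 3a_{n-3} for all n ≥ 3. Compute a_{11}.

998

The ordinary generating function has denominator 1 + 3y + y^2 - 3y^3.
Iterating the recurrence: a_0,…,a_{11} = 3, 1, -2, 14, -37, 91, -194, 380, -673, 1057, -1358, 998.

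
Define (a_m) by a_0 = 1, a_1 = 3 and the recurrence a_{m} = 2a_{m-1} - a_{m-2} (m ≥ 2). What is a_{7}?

The ordinary generating function has denominator 1 - 2t + t^2.
Iterating the recurrence: a_0,…,a_{7} = 1, 3, 5, 7, 9, 11, 13, 15.

15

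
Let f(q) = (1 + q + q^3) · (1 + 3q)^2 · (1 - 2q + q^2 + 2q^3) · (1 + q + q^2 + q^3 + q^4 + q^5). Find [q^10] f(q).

84

(1 + q + q^3) has coefficients 1,1,0,1 for degrees 0…3.
(1 + 3q)^2 has coefficients 1,6,9,0,0,0,0,0,0,0,0 for degrees 0…10.
Multiplying by (1 - 2q + q^2 + 2q^3) gives running coefficients 1,4,-2,-10,21,18,0,0,0,0,0 for degrees 0…10.
Finally multiplying by (1 + q + q^2 + q^3 + q^4 + q^5), the product of all factors after the first has coefficients 1,5,3,-7,14,32,31,27,29,39,18 for degrees 0…10.
[q^10] = 1·18 + 1·39 + 1·27 = 84.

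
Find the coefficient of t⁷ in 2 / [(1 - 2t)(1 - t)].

The denominator gives the recurrence a_n = 3a_(n−1) − 2a_(n−2) for n ≥ 2; the numerator fixes a_0 = 2, a_1 = 6.
Iterating: 2, 6, 14, 30, 62, 126, 254, 510, so a_7 = 510.

510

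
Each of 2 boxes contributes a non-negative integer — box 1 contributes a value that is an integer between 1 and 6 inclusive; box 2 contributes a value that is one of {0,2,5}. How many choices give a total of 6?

The generating function for the choices is (t + t^2 + t^3 + t^4 + t^5 + t^6)·(1 + t^2 + t^5); the count is [t^6].
(t + t^2 + t^3 + t^4 + t^5 + t^6) has coefficients 0,1,1,1,1,1,1 for degrees 0…6.
(1 + t^2 + t^5) has coefficients 1,0,1,0,0,1,0 for degrees 0…6.
[t^6] = 1·1 + 1·0 + 1·0 + 1·1 + 1·0 + 1·1 = 3.

3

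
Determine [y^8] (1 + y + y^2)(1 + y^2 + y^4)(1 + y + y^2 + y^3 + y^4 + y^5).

5

(1 + y + y^2) has coefficients 1,1,1 for degrees 0…2.
(1 + y^2 + y^4) has coefficients 1,0,1,0,1,0,0,0,0 for degrees 0…8.
Finally multiplying by (1 + y + y^2 + y^3 + y^4 + y^5), the product of all factors after the first has coefficients 1,1,2,2,3,3,2,2,1 for degrees 0…8.
[y^8] = 1·1 + 1·2 + 1·2 = 5.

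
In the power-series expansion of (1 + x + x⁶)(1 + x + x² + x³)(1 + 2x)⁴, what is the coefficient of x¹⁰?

80

(1 + x + x⁶) has coefficients 1,1,0,0,0,0,1 for degrees 0…6.
(1 + x + x² + x³) has coefficients 1,1,1,1,0,0,0,0,0,0,0 for degrees 0…10.
Finally multiplying by (1 + 2x)⁴, the product of all factors after the first has coefficients 1,9,33,65,80,72,48,16,0,0,0 for degrees 0…10.
[x¹⁰] = 1·0 + 1·0 + 1·80 = 80.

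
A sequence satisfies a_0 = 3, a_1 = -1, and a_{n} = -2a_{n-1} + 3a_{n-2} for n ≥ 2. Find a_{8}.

The ordinary generating function has denominator 1 + 2z - 3z^2.
Iterating the recurrence: a_0,…,a_{8} = 3, -1, 11, -25, 83, -241, 731, -2185, 6563.

6563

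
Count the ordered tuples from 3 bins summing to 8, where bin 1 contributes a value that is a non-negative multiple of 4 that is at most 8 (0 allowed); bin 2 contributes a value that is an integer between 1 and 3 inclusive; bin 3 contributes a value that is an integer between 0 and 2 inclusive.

The generating function for the choices is (1 + t^4 + t^8)·(t + t^2 + t^3)·(1 + t + t^2); the count is [t^8].
(1 + t^4 + t^8) has coefficients 1,0,0,0,1,0,0,0,1 for degrees 0…8.
(t + t^2 + t^3) has coefficients 0,1,1,1,0,0,0,0,0 for degrees 0…8.
Finally multiplying by (1 + t + t^2), the product of all factors after the first has coefficients 0,1,2,3,2,1,0,0,0 for degrees 0…8.
[t^8] = 1·0 + 1·2 + 1·0 = 2.

2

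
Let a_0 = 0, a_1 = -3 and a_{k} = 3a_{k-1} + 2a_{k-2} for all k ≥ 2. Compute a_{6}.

The ordinary generating function has denominator 1 - 3y - 2y^2.
Iterating the recurrence: a_0,…,a_{6} = 0, -3, -9, -33, -117, -417, -1485.

-1485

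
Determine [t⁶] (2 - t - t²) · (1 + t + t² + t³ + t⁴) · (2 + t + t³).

(2 - t - t²) has coefficients 2,-1,-1 for degrees 0…2.
(1 + t + t² + t³ + t⁴) has coefficients 1,1,1,1,1,0,0 for degrees 0…6.
Finally multiplying by (2 + t + t³), the product of all factors after the first has coefficients 2,3,3,4,4,2,1 for degrees 0…6.
[t⁶] = 2·1 − 1·2 − 1·4 = -4.

-4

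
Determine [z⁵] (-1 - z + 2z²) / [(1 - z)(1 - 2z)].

-64

The denominator gives the recurrence a_n = 3a_(n−1) − 2a_(n−2) for n ≥ 3; the numerator fixes a_0 = -1, a_1 = -4, a_2 = -8.
Iterating: -1, -4, -8, -16, -32, -64, so a_5 = -64.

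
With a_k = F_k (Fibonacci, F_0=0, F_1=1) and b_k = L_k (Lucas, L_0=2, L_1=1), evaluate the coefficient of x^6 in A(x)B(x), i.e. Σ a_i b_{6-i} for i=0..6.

This is [x^6] in the product of the two ordinary generating functions.
Σ = 0·18 + 1·11 + 1·7 + 2·4 + 3·3 + 5·1 + 8·2 = 56.

56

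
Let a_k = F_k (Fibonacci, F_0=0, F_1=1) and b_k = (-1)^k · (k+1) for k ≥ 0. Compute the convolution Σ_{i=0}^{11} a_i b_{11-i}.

Write out a_i and b_{11-i} for i = 0,…,11 and sum the products.
Σ = 0·(-12) + 1·11 + 1·(-10) + 2·9 + 3·(-8) + 5·7 + 8·(-6) + 13·5 + 21·(-4) + 34·3 + 55·(-2) + 89·1 = 44.

44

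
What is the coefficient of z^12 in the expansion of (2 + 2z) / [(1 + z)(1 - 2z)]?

The denominator gives the recurrence a_n = a_(n−1) + 2a_(n−2) for n ≥ 3; the numerator fixes a_0 = 2, a_1 = 4, a_2 = 8.
Iterating: 2, 4, 8, 16, 32, 64, 128, 256, 512, 1024, 2048, 4096, 8192, so a_12 = 8192.

8192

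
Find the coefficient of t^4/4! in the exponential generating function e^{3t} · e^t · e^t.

The EGF product rule gives c_4 = Σ_{k_1+k_2+k_3=4} C(4; k_1,k_2,k_3) · ∏ g_i(k_i), where e^{3t} gives (3)^k; e^t gives (1)^k; e^t gives (1)^k.
g_1(k) for k = 0…4: 1, 3, 9, 27, 81.
g_2(k) for k = 0…4: 1, 1, 1, 1, 1.
g_3(k) for k = 0…4: 1, 1, 1, 1, 1.
First combine the last two factors: h(k) = Σ_j C(k,j)·g_2(j)·g_3(k−j) for k = 0…4: 1, 2, 4, 8, 16.
c_4 = Σ_k C(4,k)·g_1(k)·h(4−k) = 1·1·16 + 4·3·8 + 6·9·4 + 4·27·2 + 1·81·1 = 16 + 96 + 216 + 216 + 81 = 625.

625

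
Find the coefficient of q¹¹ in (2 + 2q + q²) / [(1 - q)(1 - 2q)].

The denominator gives the recurrence a_n = 3a_(n−1) − 2a_(n−2) for n ≥ 3; the numerator fixes a_0 = 2, a_1 = 8, a_2 = 21.
Iterating: 2, 8, 21, 47, 99, 203, 411, 827, 1659, 3323, 6651, 13307, so a_11 = 13307.

13307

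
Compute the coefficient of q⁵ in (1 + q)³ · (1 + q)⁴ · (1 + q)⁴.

(1 + q)³ has coefficients 1,3,3,1 for degrees 0…3.
(1 + q)⁴ has coefficients 1,4,6,4,1,0 for degrees 0…5.
Finally multiplying by (1 + q)⁴, the product of all factors after the first has coefficients 1,8,28,56,70,56 for degrees 0…5.
[q⁵] = 1·56 + 3·70 + 3·56 + 1·28 = 462.

462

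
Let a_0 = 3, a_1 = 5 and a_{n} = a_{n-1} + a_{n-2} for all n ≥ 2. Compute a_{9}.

The ordinary generating function has denominator 1 - x - x^2.
Iterating the recurrence: a_0,…,a_{9} = 3, 5, 8, 13, 21, 34, 55, 89, 144, 233.

233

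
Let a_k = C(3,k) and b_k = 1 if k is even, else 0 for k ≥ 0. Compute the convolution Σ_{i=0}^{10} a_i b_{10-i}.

This is [x^10] in the product of the two ordinary generating functions.
Σ = 1·1 + 3·0 + 3·1 + 1·0 + 0·1 + 0·0 + 0·1 + 0·0 + 0·1 + 0·0 + 0·1 = 4.

4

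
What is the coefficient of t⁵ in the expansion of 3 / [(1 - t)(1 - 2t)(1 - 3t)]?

The denominator gives the recurrence a_n = 6a_(n−1) − 11a_(n−2) + 6a_(n−3) for n ≥ 3; the numerator fixes a_0 = 3, a_1 = 18, a_2 = 75.
Iterating: 3, 18, 75, 270, 903, 2898, so a_5 = 2898.

2898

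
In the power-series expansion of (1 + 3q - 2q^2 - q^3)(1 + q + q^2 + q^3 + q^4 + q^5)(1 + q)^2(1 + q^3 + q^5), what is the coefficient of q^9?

(1 + 3q - 2q^2 - q^3) has coefficients 1,3,-2,-1 for degrees 0…3.
(1 + q + q^2 + q^3 + q^4 + q^5) has coefficients 1,1,1,1,1,1,0,0,0,0 for degrees 0…9.
Multiplying by (1 + q)^2 gives running coefficients 1,3,4,4,4,4,3,1,0,0 for degrees 0…9.
Finally multiplying by (1 + q^3 + q^5), the product of all factors after the first has coefficients 1,3,4,5,7,9,10,9,8,7 for degrees 0…9.
[q^9] = 1·7 + 3·8 − 2·9 − 1·10 = 3.

3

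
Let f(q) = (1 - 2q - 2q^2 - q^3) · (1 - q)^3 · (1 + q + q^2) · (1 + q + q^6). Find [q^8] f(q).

4

(1 - 2q - 2q^2 - q^3) has coefficients 1,-2,-2,-1 for degrees 0…3.
(1 - q)^3 has coefficients 1,-3,3,-1,0,0,0,0,0 for degrees 0…8.
Multiplying by (1 + q + q^2) gives running coefficients 1,-2,1,-1,2,-1,0,0,0 for degrees 0…8.
Finally multiplying by (1 + q + q^6), the product of all factors after the first has coefficients 1,-1,-1,0,1,1,0,-2,1 for degrees 0…8.
[q^8] = 1·1 − 2·(-2) − 2·0 − 1·1 = 4.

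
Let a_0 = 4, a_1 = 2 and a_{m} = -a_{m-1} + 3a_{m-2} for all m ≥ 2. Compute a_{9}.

The ordinary generating function has denominator 1 + t - 3t^2.
Iterating the recurrence: a_0,…,a_{9} = 4, 2, 10, -4, 34, -46, 148, -286, 730, -1588.

-1588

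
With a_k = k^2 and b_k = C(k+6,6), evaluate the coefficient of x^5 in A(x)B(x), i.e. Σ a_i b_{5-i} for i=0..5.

935

This is [x^5] in the product of the two ordinary generating functions.
Σ = 0·462 + 1·210 + 4·84 + 9·28 + 16·7 + 25·1 = 935.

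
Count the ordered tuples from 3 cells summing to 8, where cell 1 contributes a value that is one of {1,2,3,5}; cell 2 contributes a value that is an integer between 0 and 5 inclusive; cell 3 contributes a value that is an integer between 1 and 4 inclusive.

14

The generating function for the choices is (t + t² + t³ + t⁵)·(1 + t + t² + t³ + t⁴ + t⁵)·(t + t² + t³ + t⁴); the count is [t⁸].
(t + t² + t³ + t⁵) has coefficients 0,1,1,1,0,1 for degrees 0…5.
(1 + t + t² + t³ + t⁴ + t⁵) has coefficients 1,1,1,1,1,1,0,0,0 for degrees 0…8.
Finally multiplying by (t + t² + t³ + t⁴), the product of all factors after the first has coefficients 0,1,2,3,4,4,4,3,2 for degrees 0…8.
[t⁸] = 1·3 + 1·4 + 1·4 + 1·3 = 14.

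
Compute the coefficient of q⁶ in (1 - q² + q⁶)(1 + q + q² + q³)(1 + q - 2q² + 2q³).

2

(1 - q² + q⁶) has coefficients 1,0,-1,0,0,0,1 for degrees 0…6.
(1 + q + q² + q³) has coefficients 1,1,1,1,0,0,0 for degrees 0…6.
Finally multiplying by (1 + q - 2q² + 2q³), the product of all factors after the first has coefficients 1,2,0,2,1,0,2 for degrees 0…6.
[q⁶] = 1·2 − 1·1 + 1·1 = 2.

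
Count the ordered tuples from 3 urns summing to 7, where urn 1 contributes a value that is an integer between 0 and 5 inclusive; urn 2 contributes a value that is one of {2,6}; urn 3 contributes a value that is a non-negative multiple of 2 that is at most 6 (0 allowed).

The generating function for the choices is (1 + z + z^2 + z^3 + z^4 + z^5)·(z^2 + z^6)·(1 + z^2 + z^4 + z^6); the count is [z^7].
(1 + z + z^2 + z^3 + z^4 + z^5) has coefficients 1,1,1,1,1,1 for degrees 0…5.
(z^2 + z^6) has coefficients 0,0,1,0,0,0,1,0 for degrees 0…7.
Finally multiplying by (1 + z^2 + z^4 + z^6), the product of all factors after the first has coefficients 0,0,1,0,1,0,2,0 for degrees 0…7.
[z^7] = 1·0 + 1·2 + 1·0 + 1·1 + 1·0 + 1·1 = 4.

4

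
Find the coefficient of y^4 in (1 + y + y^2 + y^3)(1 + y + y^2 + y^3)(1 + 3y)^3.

174

(1 + y + y^2 + y^3) has coefficients 1,1,1,1 for degrees 0…3.
(1 + y + y^2 + y^3) has coefficients 1,1,1,1,0 for degrees 0…4.
Finally multiplying by (1 + 3y)^3, the product of all factors after the first has coefficients 1,10,37,64,63 for degrees 0…4.
[y^4] = 1·63 + 1·64 + 1·37 + 1·10 = 174.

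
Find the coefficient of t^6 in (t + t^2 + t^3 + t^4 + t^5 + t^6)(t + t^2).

(t + t^2 + t^3 + t^4 + t^5 + t^6) has coefficients 0,1,1,1,1,1,1 for degrees 0…6.
(t + t^2) has coefficients 0,1,1,0,0,0,0 for degrees 0…6.
[t^6] = 1·0 + 1·0 + 1·0 + 1·1 + 1·1 + 1·0 = 2.

2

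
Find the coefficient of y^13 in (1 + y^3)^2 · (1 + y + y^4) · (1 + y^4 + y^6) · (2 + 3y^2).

(1 + y^3)^2 has coefficients 1,0,0,2,0,0,1 for degrees 0…6.
(1 + y + y^4) has coefficients 1,1,0,0,1,0,0,0,0,0,0,0,0,0 for degrees 0…13.
Multiplying by (1 + y^4 + y^6) gives running coefficients 1,1,0,0,2,1,1,1,1,0,1,0,0,0 for degrees 0…13.
Finally multiplying by (2 + 3y^2), the product of all factors after the first has coefficients 2,2,3,3,4,2,8,5,5,3,5,0,3,0 for degrees 0…13.
[y^13] = 1·0 + 2·5 + 1·5 = 15.

15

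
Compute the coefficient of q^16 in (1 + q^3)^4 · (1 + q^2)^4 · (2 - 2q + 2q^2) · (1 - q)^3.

(1 + q^3)^4 has coefficients 1,0,0,4,0,0,6,0,0,4,0,0,1 for degrees 0…12.
(1 + q^2)^4 has coefficients 1,0,4,0,6,0,4,0,1,0,0,0,0,0,0,0,0 for degrees 0…16.
Multiplying by (2 - 2q + 2q^2) gives running coefficients 2,-2,10,-8,20,-12,20,-8,10,-2,2,0,0,0,0,0,0 for degrees 0…16.
Finally multiplying by (1 - q)^3, the product of all factors after the first has coefficients 2,-8,22,-46,76,-106,124,-124,106,-76,46,-22,8,-2,0,0,0 for degrees 0…16.
[q^16] = 1·0 + 4·(-2) + 6·46 + 4·(-124) + 1·76 = -152.

-152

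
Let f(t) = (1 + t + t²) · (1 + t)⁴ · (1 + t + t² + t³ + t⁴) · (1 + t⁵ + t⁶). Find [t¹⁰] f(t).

(1 + t + t²) has coefficients 1,1,1 for degrees 0…2.
(1 + t)⁴ has coefficients 1,4,6,4,1,0,0,0,0,0,0 for degrees 0…10.
Multiplying by (1 + t + t² + t³ + t⁴) gives running coefficients 1,5,11,15,16,15,11,5,1,0,0 for degrees 0…10.
Finally multiplying by (1 + t⁵ + t⁶), the product of all factors after the first has coefficients 1,5,11,15,16,16,17,21,27,31,31 for degrees 0…10.
[t¹⁰] = 1·31 + 1·31 + 1·27 = 89.

89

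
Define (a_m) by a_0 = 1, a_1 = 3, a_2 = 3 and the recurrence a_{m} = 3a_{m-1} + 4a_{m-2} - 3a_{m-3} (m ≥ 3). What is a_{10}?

The ordinary generating function has denominator 1 - 3y - 4y^2 + 3y^3.
Iterating the recurrence: a_0,…,a_{10} = 1, 3, 3, 18, 57, 234, 876, 3393, 12981, 49887, 191406.

191406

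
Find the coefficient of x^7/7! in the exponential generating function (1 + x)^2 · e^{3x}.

The EGF product rule gives c_7 = Σ_{k_1+k_2=7} C(7; k_1,k_2) · ∏ g_i(k_i), where (1+x)^2 gives the falling factorial (2)_k; e^{3x} gives (3)^k.
g_1(k) for k = 0…7: 1, 2, 2, 0, 0, 0, 0, 0.
g_2(k) for k = 0…7: 1, 3, 9, 27, 81, 243, 729, 2187.
c_7 = Σ_k C(7,k)·g_1(k)·g_2(7−k) = 1·1·2187 + 7·2·729 + 21·2·243 = 2187 + 10206 + 10206 = 22599.

22599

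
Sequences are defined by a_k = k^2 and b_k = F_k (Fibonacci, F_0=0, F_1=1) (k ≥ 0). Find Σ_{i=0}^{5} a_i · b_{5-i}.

36

This is [x^5] in the product of the two ordinary generating functions.
Σ = 0·5 + 1·3 + 4·2 + 9·1 + 16·1 + 25·0 = 36.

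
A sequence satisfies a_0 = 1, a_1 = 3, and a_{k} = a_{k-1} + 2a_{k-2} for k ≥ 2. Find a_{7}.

171

The ordinary generating function has denominator 1 - z - 2z^2.
Iterating the recurrence: a_0,…,a_{7} = 1, 3, 5, 11, 21, 43, 85, 171.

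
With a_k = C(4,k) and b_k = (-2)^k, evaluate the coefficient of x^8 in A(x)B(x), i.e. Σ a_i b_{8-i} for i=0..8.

16

Write out a_i and b_{8-i} for i = 0,…,8 and sum the products.
Σ = 1·256 + 4·(-128) + 6·64 + 4·(-32) + 1·16 + 0·(-8) + 0·4 + 0·(-2) + 0·1 = 16.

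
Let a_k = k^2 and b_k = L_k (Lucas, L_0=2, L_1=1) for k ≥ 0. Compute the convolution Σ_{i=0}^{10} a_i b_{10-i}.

2009

Write out a_i and b_{10-i} for i = 0,…,10 and sum the products.
Σ = 0·123 + 1·76 + 4·47 + 9·29 + 16·18 + 25·11 + 36·7 + 49·4 + 64·3 + 81·1 + 100·2 = 2009.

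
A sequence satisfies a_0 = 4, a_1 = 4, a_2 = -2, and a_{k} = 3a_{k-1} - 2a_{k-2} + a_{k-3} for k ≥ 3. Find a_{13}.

The ordinary generating function has denominator 1 - 3x + 2x^2 - x^3.
Iterating the recurrence: a_0,…,a_{13} = 4, 4, -2, -10, -22, -48, -110, -256, -596, -1386, -3222, -7490, -17412, -40478.

-40478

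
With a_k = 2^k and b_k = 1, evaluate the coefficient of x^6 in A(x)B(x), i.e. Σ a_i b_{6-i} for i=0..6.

The convolution is the x^6 coefficient of A(x)B(x).
Σ = 1·1 + 2·1 + 4·1 + 8·1 + 16·1 + 32·1 + 64·1 = 127.

127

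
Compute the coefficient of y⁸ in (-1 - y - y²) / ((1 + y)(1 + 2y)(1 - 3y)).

-4418

Partial fractions give a closed form: a_n = (1/4)·(-1)^n + (-3/5)·(-2)^n + (-13/20)·3^n.
At n = 8: a_8 = -4418.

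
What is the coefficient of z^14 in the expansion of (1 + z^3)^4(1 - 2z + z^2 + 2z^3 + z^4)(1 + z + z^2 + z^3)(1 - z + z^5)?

31

(1 + z^3)^4 has coefficients 1,0,0,4,0,0,6,0,0,4,0,0,1 for degrees 0…12.
(1 - 2z + z^2 + 2z^3 + z^4) has coefficients 1,-2,1,2,1,0,0,0,0,0,0,0,0,0,0 for degrees 0…14.
Multiplying by (1 + z + z^2 + z^3) gives running coefficients 1,-1,0,2,2,4,3,1,0,0,0,0,0,0,0 for degrees 0…14.
Finally multiplying by (1 - z + z^5), the product of all factors after the first has coefficients 1,-2,1,2,0,3,-2,-2,1,2,4,3,1,0,0 for degrees 0…14.
[z^14] = 1·0 + 4·3 + 6·1 + 4·3 + 1·1 = 31.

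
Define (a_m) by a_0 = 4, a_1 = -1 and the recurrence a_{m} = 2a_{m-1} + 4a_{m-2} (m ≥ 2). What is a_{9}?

34304

The ordinary generating function has denominator 1 - 2t - 4t^2.
Iterating the recurrence: a_0,…,a_{9} = 4, -1, 14, 24, 104, 304, 1024, 3264, 10624, 34304.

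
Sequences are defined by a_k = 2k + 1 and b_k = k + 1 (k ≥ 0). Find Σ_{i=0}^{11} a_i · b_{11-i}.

650

Write out a_i and b_{11-i} for i = 0,…,11 and sum the products.
Σ = 1·12 + 3·11 + 5·10 + 7·9 + 9·8 + 11·7 + 13·6 + 15·5 + 17·4 + 19·3 + 21·2 + 23·1 = 650.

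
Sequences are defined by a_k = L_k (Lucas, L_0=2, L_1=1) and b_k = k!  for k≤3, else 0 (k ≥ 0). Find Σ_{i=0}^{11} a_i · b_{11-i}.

756

Write out a_i and b_{11-i} for i = 0,…,11 and sum the products.
Σ = 2·0 + 1·0 + 3·0 + 4·0 + 7·0 + 11·0 + 18·0 + 29·0 + 47·6 + 76·2 + 123·1 + 199·1 = 756.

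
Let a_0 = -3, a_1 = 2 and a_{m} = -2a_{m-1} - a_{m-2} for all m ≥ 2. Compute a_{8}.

The ordinary generating function has denominator 1 + 2q + q^2.
Iterating the recurrence: a_0,…,a_{8} = -3, 2, -1, 0, 1, -2, 3, -4, 5.

5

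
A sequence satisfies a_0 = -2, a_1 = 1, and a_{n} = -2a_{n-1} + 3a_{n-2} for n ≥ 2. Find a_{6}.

-548

The ordinary generating function has denominator 1 + 2x - 3x^2.
Iterating the recurrence: a_0,…,a_{6} = -2, 1, -8, 19, -62, 181, -548.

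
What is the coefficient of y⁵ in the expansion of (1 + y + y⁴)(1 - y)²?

-2

(1 + y + y⁴) has coefficients 1,1,0,0,1 for degrees 0…4.
(1 - y)² has coefficients 1,-2,1,0,0,0 for degrees 0…5.
[y⁵] = 1·0 + 1·0 + 1·(-2) = -2.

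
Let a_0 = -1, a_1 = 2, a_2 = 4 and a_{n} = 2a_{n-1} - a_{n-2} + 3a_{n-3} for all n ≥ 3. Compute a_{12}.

The ordinary generating function has denominator 1 - 2q + q^2 - 3q^3.
Iterating the recurrence: a_0,…,a_{12} = -1, 2, 4, 3, 8, 25, 51, 101, 226, 504, 1085, 2344, 5115.

5115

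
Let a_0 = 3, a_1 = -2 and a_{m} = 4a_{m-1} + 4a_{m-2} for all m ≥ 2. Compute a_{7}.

The ordinary generating function has denominator 1 - 4t - 4t^2.
Iterating the recurrence: a_0,…,a_{7} = 3, -2, 4, 8, 48, 224, 1088, 5248.

5248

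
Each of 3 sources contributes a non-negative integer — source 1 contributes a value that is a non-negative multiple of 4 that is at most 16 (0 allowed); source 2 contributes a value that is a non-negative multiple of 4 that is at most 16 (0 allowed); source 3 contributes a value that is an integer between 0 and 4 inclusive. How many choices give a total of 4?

3

The generating function for the choices is (1 + t^4 + t^8 + t^12 + t^16)·(1 + t^4 + t^8 + t^12 + t^16)·(1 + t + t^2 + t^3 + t^4); the count is [t^4].
(1 + t^4 + t^8 + t^12 + t^16) has coefficients 1,0,0,0,1 for degrees 0…4.
(1 + t^4 + t^8 + t^12 + t^16) has coefficients 1,0,0,0,1 for degrees 0…4.
Finally multiplying by (1 + t + t^2 + t^3 + t^4), the product of all factors after the first has coefficients 1,1,1,1,2 for degrees 0…4.
[t^4] = 1·2 + 1·1 = 3.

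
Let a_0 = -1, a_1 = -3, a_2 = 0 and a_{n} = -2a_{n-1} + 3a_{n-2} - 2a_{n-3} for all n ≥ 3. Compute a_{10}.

19284

The ordinary generating function has denominator 1 + 2y - 3y^2 + 2y^3.
Iterating the recurrence: a_0,…,a_{10} = -1, -3, 0, -7, 20, -61, 196, -615, 1940, -6117, 19284.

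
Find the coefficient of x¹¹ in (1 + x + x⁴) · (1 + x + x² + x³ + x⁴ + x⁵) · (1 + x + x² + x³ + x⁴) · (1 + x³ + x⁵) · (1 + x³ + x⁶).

(1 + x + x⁴) has coefficients 1,1,0,0,1 for degrees 0…4.
(1 + x + x² + x³ + x⁴ + x⁵) has coefficients 1,1,1,1,1,1,0,0,0,0,0,0 for degrees 0…11.
Multiplying by (1 + x + x² + x³ + x⁴) gives running coefficients 1,2,3,4,5,5,4,3,2,1,0,0 for degrees 0…11.
Multiplying by (1 + x³ + x⁵) gives running coefficients 1,2,3,5,7,9,10,11,11,10,8,6 for degrees 0…11.
Finally multiplying by (1 + x³ + x⁶), the product of all factors after the first has coefficients 1,2,3,6,9,12,16,20,23,25,26,26 for degrees 0…11.
[x¹¹] = 1·26 + 1·26 + 1·20 = 72.

72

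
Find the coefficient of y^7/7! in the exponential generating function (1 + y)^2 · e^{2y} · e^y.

22599

The EGF product rule gives c_7 = Σ_{k_1+k_2+k_3=7} C(7; k_1,k_2,k_3) · ∏ g_i(k_i), where (1+y)^2 gives the falling factorial (2)_k; e^{2y} gives (2)^k; e^y gives (1)^k.
g_1(k) for k = 0…7: 1, 2, 2, 0, 0, 0, 0, 0.
g_2(k) for k = 0…7: 1, 2, 4, 8, 16, 32, 64, 128.
g_3(k) for k = 0…7: 1, 1, 1, 1, 1, 1, 1, 1.
First combine the last two factors: h(k) = Σ_j C(k,j)·g_2(j)·g_3(k−j) for k = 0…7: 1, 3, 9, 27, 81, 243, 729, 2187.
c_7 = Σ_k C(7,k)·g_1(k)·h(7−k) = 1·1·2187 + 7·2·729 + 21·2·243 = 2187 + 10206 + 10206 = 22599.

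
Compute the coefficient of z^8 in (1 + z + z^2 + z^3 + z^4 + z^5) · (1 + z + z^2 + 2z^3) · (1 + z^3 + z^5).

12

(1 + z + z^2 + z^3 + z^4 + z^5) has coefficients 1,1,1,1,1,1 for degrees 0…5.
(1 + z + z^2 + 2z^3) has coefficients 1,1,1,2,0,0,0,0,0 for degrees 0…8.
Finally multiplying by (1 + z^3 + z^5), the product of all factors after the first has coefficients 1,1,1,3,1,2,3,1,2 for degrees 0…8.
[z^8] = 1·2 + 1·1 + 1·3 + 1·2 + 1·1 + 1·3 = 12.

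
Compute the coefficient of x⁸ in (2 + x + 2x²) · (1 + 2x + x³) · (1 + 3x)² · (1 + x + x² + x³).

101

(2 + x + 2x²) has coefficients 2,1,2 for degrees 0…2.
(1 + 2x + x³) has coefficients 1,2,0,1,0,0,0,0,0 for degrees 0…8.
Multiplying by (1 + 3x)² gives running coefficients 1,8,21,19,6,9,0,0,0 for degrees 0…8.
Finally multiplying by (1 + x + x² + x³), the product of all factors after the first has coefficients 1,9,30,49,54,55,34,15,9 for degrees 0…8.
[x⁸] = 2·9 + 1·15 + 2·34 = 101.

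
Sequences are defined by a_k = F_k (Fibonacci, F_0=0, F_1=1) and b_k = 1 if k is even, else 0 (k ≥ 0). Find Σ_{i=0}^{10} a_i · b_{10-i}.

Write out a_i and b_{10-i} for i = 0,…,10 and sum the products.
Σ = 0·1 + 1·0 + 1·1 + 2·0 + 3·1 + 5·0 + 8·1 + 13·0 + 21·1 + 34·0 + 55·1 = 88.

88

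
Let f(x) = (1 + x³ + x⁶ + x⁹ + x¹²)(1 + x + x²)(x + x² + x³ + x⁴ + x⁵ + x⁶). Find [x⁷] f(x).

(1 + x³ + x⁶ + x⁹ + x¹²) has coefficients 1,0,0,1,0,0,1,0 for degrees 0…7.
(1 + x + x²) has coefficients 1,1,1,0,0,0,0,0 for degrees 0…7.
Finally multiplying by (x + x² + x³ + x⁴ + x⁵ + x⁶), the product of all factors after the first has coefficients 0,1,2,3,3,3,3,2 for degrees 0…7.
[x⁷] = 1·2 + 1·3 + 1·1 = 6.

6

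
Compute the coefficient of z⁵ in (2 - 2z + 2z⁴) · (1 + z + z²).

2

(2 - 2z + 2z⁴) has coefficients 2,-2,0,0,2 for degrees 0…4.
(1 + z + z²) has coefficients 1,1,1,0,0,0 for degrees 0…5.
[z⁵] = 2·0 − 2·0 + 2·1 = 2.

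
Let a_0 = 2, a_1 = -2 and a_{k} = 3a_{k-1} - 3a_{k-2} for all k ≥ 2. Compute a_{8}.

324

The ordinary generating function has denominator 1 - 3y + 3y^2.
Iterating the recurrence: a_0,…,a_{8} = 2, -2, -12, -30, -54, -72, -54, 54, 324.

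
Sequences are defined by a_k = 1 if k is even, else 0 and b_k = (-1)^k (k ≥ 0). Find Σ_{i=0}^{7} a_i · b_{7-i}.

-4

Write out a_i and b_{7-i} for i = 0,…,7 and sum the products.
Σ = 1·(-1) + 0·1 + 1·(-1) + 0·1 + 1·(-1) + 0·1 + 1·(-1) + 0·1 = -4.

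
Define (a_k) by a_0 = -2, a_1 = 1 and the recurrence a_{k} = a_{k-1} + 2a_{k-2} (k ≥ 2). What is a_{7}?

-41

The ordinary generating function has denominator 1 - y - 2y^2.
Iterating the recurrence: a_0,…,a_{7} = -2, 1, -3, -1, -7, -9, -23, -41.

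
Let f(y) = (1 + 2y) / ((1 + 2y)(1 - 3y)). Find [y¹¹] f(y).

Partial fractions give a closed form: a_n = (1)·3^n.
At n = 11: a_11 = 177147.

177147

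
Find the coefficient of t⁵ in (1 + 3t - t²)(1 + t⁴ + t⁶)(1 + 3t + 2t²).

6

(1 + 3t - t²) has coefficients 1,3,-1 for degrees 0…2.
(1 + t⁴ + t⁶) has coefficients 1,0,0,0,1,0 for degrees 0…5.
Finally multiplying by (1 + 3t + 2t²), the product of all factors after the first has coefficients 1,3,2,0,1,3 for degrees 0…5.
[t⁵] = 1·3 + 3·1 − 1·0 = 6.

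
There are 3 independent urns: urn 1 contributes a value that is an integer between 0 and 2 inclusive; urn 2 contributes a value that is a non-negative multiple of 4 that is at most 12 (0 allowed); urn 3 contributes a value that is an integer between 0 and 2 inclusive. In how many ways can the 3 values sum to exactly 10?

3

The generating function for the choices is (1 + y + y^2)·(1 + y^4 + y^8 + y^12)·(1 + y + y^2); the count is [y^10].
(1 + y + y^2) has coefficients 1,1,1 for degrees 0…2.
(1 + y^4 + y^8 + y^12) has coefficients 1,0,0,0,1,0,0,0,1,0,0 for degrees 0…10.
Finally multiplying by (1 + y + y^2), the product of all factors after the first has coefficients 1,1,1,0,1,1,1,0,1,1,1 for degrees 0…10.
[y^10] = 1·1 + 1·1 + 1·1 = 3.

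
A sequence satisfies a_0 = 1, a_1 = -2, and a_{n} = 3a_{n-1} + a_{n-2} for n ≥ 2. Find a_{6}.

-611

The ordinary generating function has denominator 1 - 3t - t^2.
Iterating the recurrence: a_0,…,a_{6} = 1, -2, -5, -17, -56, -185, -611.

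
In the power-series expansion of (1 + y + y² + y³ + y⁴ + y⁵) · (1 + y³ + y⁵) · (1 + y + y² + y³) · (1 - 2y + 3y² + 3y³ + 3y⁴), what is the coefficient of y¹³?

(1 + y + y² + y³ + y⁴ + y⁵) has coefficients 1,1,1,1,1,1 for degrees 0…5.
(1 + y³ + y⁵) has coefficients 1,0,0,1,0,1,0,0,0,0,0,0,0,0 for degrees 0…13.
Multiplying by (1 + y + y² + y³) gives running coefficients 1,1,1,2,1,2,2,1,1,0,0,0,0,0 for degrees 0…13.
Finally multiplying by (1 - 2y + 3y² + 3y³ + 3y⁴), the product of all factors after the first has coefficients 1,-1,2,6,6,12,10,12,14,13,12,6,3,0 for degrees 0…13.
[y¹³] = 1·0 + 1·3 + 1·6 + 1·12 + 1·13 + 1·14 = 48.

48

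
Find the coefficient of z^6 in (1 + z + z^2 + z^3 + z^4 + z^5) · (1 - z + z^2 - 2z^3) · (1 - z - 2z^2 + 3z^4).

4

(1 + z + z^2 + z^3 + z^4 + z^5) has coefficients 1,1,1,1,1,1 for degrees 0…5.
(1 - z + z^2 - 2z^3) has coefficients 1,-1,1,-2,0,0,0 for degrees 0…6.
Finally multiplying by (1 - z - 2z^2 + 3z^4), the product of all factors after the first has coefficients 1,-2,0,-1,3,1,3 for degrees 0…6.
[z^6] = 1·3 + 1·1 + 1·3 + 1·(-1) + 1·0 + 1·(-2) = 4.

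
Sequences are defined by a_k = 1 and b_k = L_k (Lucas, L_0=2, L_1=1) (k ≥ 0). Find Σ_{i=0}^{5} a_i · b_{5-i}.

The convolution is the x^5 coefficient of A(x)B(x).
Σ = 1·11 + 1·7 + 1·4 + 1·3 + 1·1 + 1·2 = 28.

28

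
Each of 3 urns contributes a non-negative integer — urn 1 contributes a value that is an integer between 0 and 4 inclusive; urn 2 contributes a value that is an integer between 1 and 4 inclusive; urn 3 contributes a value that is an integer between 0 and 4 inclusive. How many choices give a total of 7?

16

The generating function for the choices is (1 + z + z^2 + z^3 + z^4)·(z + z^2 + z^3 + z^4)·(1 + z + z^2 + z^3 + z^4); the count is [z^7].
(1 + z + z^2 + z^3 + z^4) has coefficients 1,1,1,1,1 for degrees 0…4.
(z + z^2 + z^3 + z^4) has coefficients 0,1,1,1,1,0,0,0 for degrees 0…7.
Finally multiplying by (1 + z + z^2 + z^3 + z^4), the product of all factors after the first has coefficients 0,1,2,3,4,4,3,2 for degrees 0…7.
[z^7] = 1·2 + 1·3 + 1·4 + 1·4 + 1·3 = 16.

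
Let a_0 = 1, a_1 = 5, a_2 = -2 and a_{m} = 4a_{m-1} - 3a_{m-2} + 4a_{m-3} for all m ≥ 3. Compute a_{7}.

-1867

The ordinary generating function has denominator 1 - 4x + 3x^2 - 4x^3.
Iterating the recurrence: a_0,…,a_{7} = 1, 5, -2, -19, -50, -151, -530, -1867.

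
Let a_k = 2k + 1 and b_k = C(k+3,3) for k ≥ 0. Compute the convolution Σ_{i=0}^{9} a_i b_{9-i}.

3289

The convolution is the x^9 coefficient of A(x)B(x).
Σ = 1·220 + 3·165 + 5·120 + 7·84 + 9·56 + 11·35 + 13·20 + 15·10 + 17·4 + 19·1 = 3289.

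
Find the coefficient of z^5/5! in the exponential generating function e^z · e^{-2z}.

-1

The EGF product rule gives c_5 = Σ_{k_1+k_2=5} C(5; k_1,k_2) · ∏ g_i(k_i), where e^z gives (1)^k; e^{-2z} gives (-2)^k.
g_1(k) for k = 0…5: 1, 1, 1, 1, 1, 1.
g_2(k) for k = 0…5: 1, -2, 4, -8, 16, -32.
c_5 = Σ_k C(5,k)·g_1(k)·g_2(5−k) = 1·1·(-32) + 5·1·16 + 10·1·(-8) + 10·1·4 + 5·1·(-2) + 1·1·1 = −32 + 80 − 80 + 40 − 10 + 1 = -1.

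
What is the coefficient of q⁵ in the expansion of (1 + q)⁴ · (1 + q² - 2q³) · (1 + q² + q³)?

5

(1 + q)⁴ has coefficients 1,4,6,4,1 for degrees 0…4.
(1 + q² - 2q³) has coefficients 1,0,1,-2,0,0 for degrees 0…5.
Finally multiplying by (1 + q² + q³), the product of all factors after the first has coefficients 1,0,2,-1,1,-1 for degrees 0…5.
[q⁵] = 1·(-1) + 4·1 + 6·(-1) + 4·2 + 1·0 = 5.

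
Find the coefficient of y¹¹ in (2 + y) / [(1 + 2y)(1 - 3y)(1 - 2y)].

Partial fractions give a closed form: a_n = (3/10)·(-2)^n + (21/5)·3^n + (-5/2)·2^n.
At n = 11: a_11 = 738283.

738283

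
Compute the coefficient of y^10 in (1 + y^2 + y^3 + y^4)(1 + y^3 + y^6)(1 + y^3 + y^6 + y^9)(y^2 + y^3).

(1 + y^2 + y^3 + y^4) has coefficients 1,0,1,1,1 for degrees 0…4.
(1 + y^3 + y^6) has coefficients 1,0,0,1,0,0,1,0,0,0,0 for degrees 0…10.
Multiplying by (1 + y^3 + y^6 + y^9) gives running coefficients 1,0,0,2,0,0,3,0,0,3,0 for degrees 0…10.
Finally multiplying by (y^2 + y^3), the product of all factors after the first has coefficients 0,0,1,1,0,2,2,0,3,3,0 for degrees 0…10.
[y^10] = 1·0 + 1·3 + 1·0 + 1·2 = 5.

5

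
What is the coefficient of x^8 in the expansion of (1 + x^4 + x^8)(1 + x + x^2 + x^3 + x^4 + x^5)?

2

(1 + x^4 + x^8) has coefficients 1,0,0,0,1,0,0,0,1 for degrees 0…8.
(1 + x + x^2 + x^3 + x^4 + x^5) has coefficients 1,1,1,1,1,1,0,0,0 for degrees 0…8.
[x^8] = 1·0 + 1·1 + 1·1 = 2.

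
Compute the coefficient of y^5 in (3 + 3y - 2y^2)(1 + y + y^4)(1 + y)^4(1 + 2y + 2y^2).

(3 + 3y - 2y^2) has coefficients 3,3,-2 for degrees 0…2.
(1 + y + y^4) has coefficients 1,1,0,0,1,0 for degrees 0…5.
Multiplying by (1 + y)^4 gives running coefficients 1,5,10,10,6,5 for degrees 0…5.
Finally multiplying by (1 + 2y + 2y^2), the product of all factors after the first has coefficients 1,7,22,40,46,37 for degrees 0…5.
[y^5] = 3·37 + 3·46 − 2·40 = 169.

169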